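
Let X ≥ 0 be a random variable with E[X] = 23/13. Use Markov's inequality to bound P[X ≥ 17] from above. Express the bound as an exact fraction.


μ = E[X] = 23/13, a = 17.
Markov: P[X ≥ 17] ≤ μ/a = (23/13)/17 = 23/221.
Numerically: ≈ 0.104.
(Since a = 17 > μ = 1.769, the bound 23/221 is < 1 and informative.)

P[X ≥ 17] ≤ 23/221 ≈ 0.104.


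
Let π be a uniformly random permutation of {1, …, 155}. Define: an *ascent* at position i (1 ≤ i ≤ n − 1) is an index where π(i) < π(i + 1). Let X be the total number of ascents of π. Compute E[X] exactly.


Write X = Σ X_I over i = 1, …, 154, with X_I the indicator of one ascent.
There are 154 indicators.
For each fixed i, the pair (π(i), π(i+1)) is a uniformly random ordered pair of distinct values from {1, …, 155}; by symmetry P[π(i) < π(i+1)] = 1/2.
By linearity: E[X] = 154 · (1/2) = (155 − 1) · (1/2) = 77 ≈ 77.000000.

E[X] = 77 = 77.000000.


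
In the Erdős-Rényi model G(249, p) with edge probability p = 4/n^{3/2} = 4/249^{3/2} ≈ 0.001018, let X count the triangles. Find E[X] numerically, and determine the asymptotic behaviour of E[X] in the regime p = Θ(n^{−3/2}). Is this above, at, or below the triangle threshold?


Number of potential triangles: C(249, 3) = 2542124.
Each occurs with probability p³ ≈ (0.001018)³ ≈ 1.055074e-09.
By linearity: E[X] = C(249, 3)·p³ ≈ 2542124 · 1.055074e-09 ≈ 0.0027.
Since α = 3/2 > 1, p = c/n^{3/2} = o(1/n) is below the triangle threshold p ~ 1/n. Asymptotically E[X] ~ (c³/6)·n^{3(1−α)} = (4³/6)·n^{-1.5} → 0, so by Markov's inequality G has no triangles w.h.p.

E[X] ≈ 0.0027; in regime p = Θ(1/n^{3/2}) E[X] tends to 0 (below the triangle threshold p ~ 1/n).


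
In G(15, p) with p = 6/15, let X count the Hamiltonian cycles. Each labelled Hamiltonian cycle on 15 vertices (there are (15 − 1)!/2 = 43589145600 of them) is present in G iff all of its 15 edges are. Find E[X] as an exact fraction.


K_15 has (15 − 1)!/2 = 43589145600 labelled Hamiltonian cycles.
For each such Hamiltonian cycle H, let X_H = 1 if all 15 edges of H are present in G. Then P[X_H = 1] = p^{15} = (2/5)^{15} = 32768/30517578125.
By linearity: E[X] = Σ_H E[X_H] = 43589145600 · p^{15} = 43589145600 · 32768/30517578125 = 57133164920832/1220703125.
Numerically: E[X] ≈ 46803.

E[X] = 43589145600 · (2/5)^{15} = 57133164920832/1220703125 ≈ 46803.


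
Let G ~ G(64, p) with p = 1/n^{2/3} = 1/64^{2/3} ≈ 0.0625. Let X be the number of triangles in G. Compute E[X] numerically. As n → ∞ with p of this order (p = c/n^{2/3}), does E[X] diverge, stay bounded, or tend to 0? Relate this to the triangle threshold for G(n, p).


Number of potential triangles: C(64, 3) = 41664.
Each occurs with probability p³ ≈ (0.0625)³ ≈ 2.441406e-04.
By linearity: E[X] = C(64, 3)·p³ ≈ 41664 · 2.441406e-04 ≈ 10.1719.
Since α = 2/3 < 1, p = c/n^{2/3} ≫ 1/n is above the triangle threshold p ~ 1/n. Asymptotically E[X] ~ (c³/6)·n^{3(1−α)} = (1³/6)·n^{1} → ∞; triangles are abundant w.h.p.

E[X] ≈ 10.1719; in regime p = Θ(1/n^{2/3}) E[X] diverges (above the triangle threshold p ~ 1/n).


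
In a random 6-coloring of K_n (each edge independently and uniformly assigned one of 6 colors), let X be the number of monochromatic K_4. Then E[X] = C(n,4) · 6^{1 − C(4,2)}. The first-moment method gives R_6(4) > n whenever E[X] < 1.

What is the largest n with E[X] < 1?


We need C(n, 4) · 6^{1 − 6} < 1, i.e. C(n, 4) < 6^{6 − 1} = 7776.
Check values of n near the boundary:
  n = 20: C(20, 4) = 4845; 4845 < 7776? YES
  n = 21: C(21, 4) = 5985; 5985 < 7776? YES
  n = 22: C(22, 4) = 7315; 7315 < 7776? YES
  n = 23: C(23, 4) = 8855; 8855 < 7776? NO
  n = 24: C(24, 4) = 10626; 10626 < 7776? NO
The largest n with C(n, 4) < 7776 is n = 22 (where E[X] = 7315/7776 ≈ 0.94072). Hence R_6(4) > 22, i.e. R_6(4) ≥ 23.

Largest n = 22; hence R_6(4) > 22.


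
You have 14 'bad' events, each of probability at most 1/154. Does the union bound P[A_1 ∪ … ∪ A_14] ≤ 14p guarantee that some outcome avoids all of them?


Union bound: P[∪_{i=1}^{14} A_i] ≤ Σ_i P[A_i] ≤ 14·p = 14·(1/154) = 1/11.
Numerically: 1/11 ≈ 0.0909.
Is 1/11 < 1? YES.
Since P[∪ A_i] ≤ 1/11 < 1, the complement has P[∩ A_i^c] ≥ 1 − 1/11 = 10/11 > 0, so some outcome avoids every A_i.

14·p = 1/11 ≈ 0.0909; existence CERTIFIED by the union bound.


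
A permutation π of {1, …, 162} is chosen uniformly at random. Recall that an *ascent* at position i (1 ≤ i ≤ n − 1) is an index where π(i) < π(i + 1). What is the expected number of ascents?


Write X = Σ X_I over i = 1, …, 161, with X_I the indicator of one ascent.
There are 161 indicators.
For each fixed i, the pair (π(i), π(i+1)) is a uniformly random ordered pair of distinct values from {1, …, 162}; by symmetry P[π(i) < π(i+1)] = 1/2.
By linearity: E[X] = 161 · (1/2) = (162 − 1) · (1/2) = 161/2 ≈ 80.50000.

E[X] = 161/2 = 80.50000.


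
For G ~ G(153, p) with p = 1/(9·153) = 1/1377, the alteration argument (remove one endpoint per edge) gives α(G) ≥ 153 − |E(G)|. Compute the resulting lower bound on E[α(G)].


E[|E(G)|] = C(153, 2)·p = 11628 · (1/1377) = 76/9.
E[α(G)] ≥ n − E[|E(G)|] = 153 − 76/9 = 1301/9.
Numerically: ≈ 144.556.
(This is only a lower bound; the true E[α(G)] may be larger.)

E[α(G)] ≥ 1301/9 ≈ 144.556.


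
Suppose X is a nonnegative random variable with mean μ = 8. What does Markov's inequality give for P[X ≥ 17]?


μ = E[X] = 8, a = 17.
Markov: P[X ≥ 17] ≤ μ/a = (8)/17 = 8/17.
Numerically: ≈ 0.470588.
(Since a = 17 > μ = 8.000000, the bound 8/17 is < 1 and informative.)

P[X ≥ 17] ≤ 8/17 ≈ 0.470588.


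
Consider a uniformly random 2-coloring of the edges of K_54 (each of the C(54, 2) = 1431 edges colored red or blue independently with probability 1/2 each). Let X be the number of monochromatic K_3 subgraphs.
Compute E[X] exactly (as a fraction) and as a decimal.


Let X = Σ_S X_S over the C(54, 3) = 24804 subsets S of size 3, where X_S = 1 if the K_3 on S is monochromatic.
For a fixed S, the K_3 on S has C(3, 2) = 3 edges. P[all 3 edges red] = (1/2)^3, and likewise for blue, so P[monochromatic] = 2·(1/2)^3 = 2^{1 − 3} = 1/4.
By linearity of expectation: E[X] = C(54, 3) · 2^{1 − 3} = 24804 · 1/4 = 6201.
Numerically: E[X] ≈ 6201.00000.

E[X] = C(54,3)·2^(1−C(3,2)) = 6201 ≈ 6201.00000.


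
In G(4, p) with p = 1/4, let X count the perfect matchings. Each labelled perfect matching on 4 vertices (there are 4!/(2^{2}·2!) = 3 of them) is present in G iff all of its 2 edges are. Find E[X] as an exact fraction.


K_4 has 4!/(2^{2}·2!) = 3 labelled perfect matchings.
For each such perfect matching H, let X_H = 1 if all 2 edges of H are present in G. Then P[X_H = 1] = p^{2} = (1/4)^{2} = 1/16.
By linearity: E[X] = Σ_H E[X_H] = 3 · p^{2} = 3 · 1/16 = 3/16.
Numerically: E[X] ≈ 0.1875.

E[X] = 3 · (1/4)^{2} = 3/16 ≈ 0.1875.


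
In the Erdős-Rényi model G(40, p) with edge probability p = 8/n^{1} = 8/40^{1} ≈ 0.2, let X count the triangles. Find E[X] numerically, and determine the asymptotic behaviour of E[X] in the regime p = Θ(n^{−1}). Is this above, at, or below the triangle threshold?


Number of potential triangles: C(40, 3) = 9880.
Each occurs with probability p³ ≈ (0.2)³ ≈ 8.000000e-03.
By linearity: E[X] = C(40, 3)·p³ ≈ 9880 · 8.000000e-03 ≈ 79.0400.
Here α = 1, so p = 8/n is exactly at the triangle threshold p ~ 1/n. Asymptotically E[X] → c³/6 = 8³/6 = 256/3 ≈ 85.3333, a bounded constant. In this regime the triangle count is asymptotically Poisson(c³/6).

E[X] ≈ 79.0400; in regime p = Θ(1/n^{1}) E[X] stays bounded (at the triangle threshold p ~ 1/n).


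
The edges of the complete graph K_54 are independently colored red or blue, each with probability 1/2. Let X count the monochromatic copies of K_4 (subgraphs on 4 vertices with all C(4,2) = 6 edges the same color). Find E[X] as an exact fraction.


Let X = Σ_S X_S over the C(54, 4) = 316251 subsets S of size 4, where X_S = 1 if the K_4 on S is monochromatic.
For a fixed S, the K_4 on S has C(4, 2) = 6 edges. P[all 6 edges red] = (1/2)^6, and likewise for blue, so P[monochromatic] = 2·(1/2)^6 = 2^{1 − 6} = 1/32.
By linearity: E[X] = C(54, 4) · 2^{1 − 6} = 316251 · 1/32 = 316251/32.
Numerically: E[X] ≈ 9882.84375.

E[X] = C(54,4)·2^(1−C(4,2)) = 316251/32 ≈ 9882.84375.


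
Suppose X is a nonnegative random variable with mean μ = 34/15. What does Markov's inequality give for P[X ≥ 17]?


μ = E[X] = 34/15, a = 17.
Markov: P[X ≥ 17] ≤ μ/a = (34/15)/17 = 2/15.
Numerically: ≈ 0.133.
(Since a = 17 > μ = 2.267, the bound 2/15 is < 1 and informative.)

P[X ≥ 17] ≤ 2/15 ≈ 0.133.


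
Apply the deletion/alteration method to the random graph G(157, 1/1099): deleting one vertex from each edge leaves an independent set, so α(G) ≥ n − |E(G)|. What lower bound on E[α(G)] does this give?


E[|E(G)|] = C(157, 2)·p = 12246 · (1/1099) = 78/7.
E[α(G)] ≥ n − E[|E(G)|] = 157 − 78/7 = 1021/7.
Numerically: ≈ 145.857.
(This is only a lower bound; the true E[α(G)] may be larger.)

E[α(G)] ≥ 1021/7 ≈ 145.857.


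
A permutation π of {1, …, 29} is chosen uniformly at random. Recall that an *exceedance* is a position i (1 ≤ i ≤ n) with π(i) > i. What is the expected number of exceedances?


Write X = Σ_{i=1}^{29} X_i, where X_i = 1_{π(i) > i}.
For each fixed i, π(i) is uniform over {1, …, 29} (marginal of a uniform permutation), so P[π(i) > i] = (n − i)/n. Summing: Σ_{i=1}^{29} (n − i)/n = (0 + 1 + … + 28)/29 = 29(29 − 1)/(2·29) = (29 − 1)/2.
Hence E[X] = Σ_{i=1}^{29} (29 − i)/29 = 14 ≈ 14.000000.

E[X] = 14 = 14.000000.


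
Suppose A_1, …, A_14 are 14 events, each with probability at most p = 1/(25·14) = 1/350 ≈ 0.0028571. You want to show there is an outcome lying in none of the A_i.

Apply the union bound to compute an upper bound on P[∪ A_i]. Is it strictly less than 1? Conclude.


Union bound: P[∪_{i=1}^{14} A_i] ≤ Σ_i P[A_i] ≤ 14·p = 14·(1/350) = 1/25.
Numerically: 1/25 ≈ 0.0400000.
Is 1/25 < 1? YES.
Since P[∪ A_i] ≤ 1/25 < 1, the complement has P[∩ A_i^c] ≥ 1 − 1/25 = 24/25 > 0, so some outcome avoids every A_i.

14·p = 1/25 ≈ 0.0400000; existence CERTIFIED by the union bound.


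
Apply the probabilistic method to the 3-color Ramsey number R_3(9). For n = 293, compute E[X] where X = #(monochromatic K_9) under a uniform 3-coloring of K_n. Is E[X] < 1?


E[X] = C(293, 9) · 3^{1 − 36} = 38740172144007620 · 3^{−35} = 38740172144007620/50031545098999707.
As a reduced fraction: E[X] = 38740172144007620/50031545098999707 ≈ 0.7743.
Is E[X] < 1? YES.
Since E[X] < 1, there exists a 3-coloring of K_{293} with no monochromatic K_9; hence R_3(9) > 293.

E[X] = 38740172144007620/50031545098999707 ≈ 0.7743; E[X] < 1, so R_3(9) > 293.


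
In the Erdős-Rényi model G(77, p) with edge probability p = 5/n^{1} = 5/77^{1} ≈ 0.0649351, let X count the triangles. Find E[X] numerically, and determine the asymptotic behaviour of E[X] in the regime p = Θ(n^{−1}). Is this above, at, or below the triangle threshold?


Number of potential triangles: C(77, 3) = 73150.
Each occurs with probability p³ ≈ (0.0649351)³ ≈ 2.73802770e-04.
By linearity: E[X] = C(77, 3)·p³ ≈ 73150 · 2.73802770e-04 ≈ 20.028673.
Here α = 1, so p = 5/n is exactly at the triangle threshold p ~ 1/n. Asymptotically E[X] → c³/6 = 5³/6 = 125/6 ≈ 20.833333, a bounded constant. In this regime the triangle count is asymptotically Poisson(c³/6).

E[X] ≈ 20.028673; in regime p = Θ(1/n^{1}) E[X] stays bounded (at the triangle threshold p ~ 1/n).


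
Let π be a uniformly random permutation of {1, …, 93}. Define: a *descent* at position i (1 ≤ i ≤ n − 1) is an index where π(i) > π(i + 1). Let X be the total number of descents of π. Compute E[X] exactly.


Write X = Σ X_I over i = 1, …, 92, with X_I the indicator of one descent.
There are 92 indicators.
For each fixed i, the pair (π(i), π(i+1)) is a uniformly random ordered pair of distinct values from {1, …, 93}; by symmetry P[π(i) > π(i+1)] = 1/2.
By linearity: E[X] = 92 · (1/2) = (93 − 1) · (1/2) = 46 ≈ 46.0000.

E[X] = 46 = 46.0000.


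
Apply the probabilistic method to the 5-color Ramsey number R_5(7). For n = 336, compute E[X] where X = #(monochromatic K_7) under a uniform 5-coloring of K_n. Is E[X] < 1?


E[X] = C(336, 7) · 5^{1 − 21} = 90079147136880 · 5^{−20} = 90079147136880/95367431640625.
As a reduced fraction: E[X] = 18015829427376/19073486328125 ≈ 0.945.
Is E[X] < 1? YES.
Since E[X] < 1, there exists a 5-coloring of K_{336} with no monochromatic K_7; hence R_5(7) > 336.

E[X] = 18015829427376/19073486328125 ≈ 0.945; E[X] < 1, so R_5(7) > 336.


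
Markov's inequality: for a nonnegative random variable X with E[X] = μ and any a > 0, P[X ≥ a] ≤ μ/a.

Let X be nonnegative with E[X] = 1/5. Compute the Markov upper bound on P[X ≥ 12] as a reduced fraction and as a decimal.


μ = E[X] = 1/5, a = 12.
Markov: P[X ≥ 12] ≤ μ/a = (1/5)/12 = 1/60.
Numerically: ≈ 0.016667.
(Since a = 12 > μ = 0.200000, the bound 1/60 is < 1 and informative.)

P[X ≥ 12] ≤ 1/60 ≈ 0.016667.


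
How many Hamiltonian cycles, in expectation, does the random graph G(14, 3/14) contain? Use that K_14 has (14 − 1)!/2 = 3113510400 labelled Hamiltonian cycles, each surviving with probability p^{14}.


K_14 has (14 − 1)!/2 = 3113510400 labelled Hamiltonian cycles.
For each such Hamiltonian cycle H, let X_H = 1 if all 14 edges of H are present in G. Then P[X_H = 1] = p^{14} = (3/14)^{14} = 4782969/11112006825558016.
By linearity of expectation: E[X] = Σ_H E[X_H] = 3113510400 · p^{14} = 3113510400 · 4782969/11112006825558016 = 4155084744525/3100448333024.
Numerically: E[X] ≈ 1.34.

E[X] = 3113510400 · (3/14)^{14} = 4155084744525/3100448333024 ≈ 1.34.


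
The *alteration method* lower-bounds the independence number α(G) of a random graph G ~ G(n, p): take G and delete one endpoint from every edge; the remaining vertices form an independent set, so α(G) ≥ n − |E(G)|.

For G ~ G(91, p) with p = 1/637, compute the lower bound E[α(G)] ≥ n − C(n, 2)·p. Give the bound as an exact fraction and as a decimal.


E[|E(G)|] = C(91, 2)·p = 4095 · (1/637) = 45/7.
E[α(G)] ≥ n − E[|E(G)|] = 91 − 45/7 = 592/7.
Numerically: ≈ 84.5714.
(This is only a lower bound; the true E[α(G)] may be larger.)

E[α(G)] ≥ 592/7 ≈ 84.5714.


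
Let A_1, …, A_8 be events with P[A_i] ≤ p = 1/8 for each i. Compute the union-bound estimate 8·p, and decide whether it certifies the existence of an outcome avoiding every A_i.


Union bound: P[∪_{i=1}^{8} A_i] ≤ Σ_i P[A_i] ≤ 8·p = 8·(1/8) = 1.
Numerically: 1 ≈ 1.0000.
Is 1 < 1? NO.
Since the bound 1 is ≥ 1, the union bound is uninformative here; it does NOT by itself certify existence.

8·p = 1 ≈ 1.0000; existence NOT certified by the union bound.


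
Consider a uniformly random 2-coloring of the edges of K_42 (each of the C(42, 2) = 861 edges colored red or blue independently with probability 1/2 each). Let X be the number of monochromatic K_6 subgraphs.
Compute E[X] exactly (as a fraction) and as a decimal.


Let X = Σ_S X_S over the C(42, 6) = 5245786 subsets S of size 6, where X_S = 1 if the K_6 on S is monochromatic.
For a fixed S, the K_6 on S has C(6, 2) = 15 edges. P[all 15 edges red] = (1/2)^15, and likewise for blue, so P[monochromatic] = 2·(1/2)^15 = 2^{1 − 15} = 1/16384.
Summing: E[X] = C(42, 6) · 2^{1 − 15} = 5245786 · 1/16384 = 2622893/8192.
Numerically: E[X] ≈ 320.17737.

E[X] = C(42,6)·2^(1−C(6,2)) = 2622893/8192 ≈ 320.17737.


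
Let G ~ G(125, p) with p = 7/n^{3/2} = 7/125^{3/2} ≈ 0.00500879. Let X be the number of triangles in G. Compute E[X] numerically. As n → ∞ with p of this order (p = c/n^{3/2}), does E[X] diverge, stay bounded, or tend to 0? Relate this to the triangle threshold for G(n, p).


Number of potential triangles: C(125, 3) = 317750.
Each occurs with probability p³ ≈ (0.00500879)³ ≈ 1.25660580e-07.
By linearity: E[X] = C(125, 3)·p³ ≈ 317750 · 1.25660580e-07 ≈ 0.039929.
Since α = 3/2 > 1, p = c/n^{3/2} = o(1/n) is below the triangle threshold p ~ 1/n. Asymptotically E[X] ~ (c³/6)·n^{3(1−α)} = (7³/6)·n^{-1.5} → 0, so by Markov's inequality G has no triangles w.h.p.

E[X] ≈ 0.039929; in regime p = Θ(1/n^{3/2}) E[X] tends to 0 (below the triangle threshold p ~ 1/n).


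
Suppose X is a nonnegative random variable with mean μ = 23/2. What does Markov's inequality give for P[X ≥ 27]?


μ = E[X] = 23/2, a = 27.
Markov: P[X ≥ 27] ≤ μ/a = (23/2)/27 = 23/54.
Numerically: ≈ 0.426.
(Since a = 27 > μ = 11.500, the bound 23/54 is < 1 and informative.)

P[X ≥ 27] ≤ 23/54 ≈ 0.426.


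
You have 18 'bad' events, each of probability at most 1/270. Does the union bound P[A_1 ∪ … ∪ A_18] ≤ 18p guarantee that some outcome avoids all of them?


Union bound: P[∪_{i=1}^{18} A_i] ≤ Σ_i P[A_i] ≤ 18·p = 18·(1/270) = 1/15.
Numerically: 1/15 ≈ 0.067.
Is 1/15 < 1? YES.
Since P[∪ A_i] ≤ 1/15 < 1, the complement has P[∩ A_i^c] ≥ 1 − 1/15 = 14/15 > 0, so some outcome avoids every A_i.

18·p = 1/15 ≈ 0.067; existence CERTIFIED by the union bound.


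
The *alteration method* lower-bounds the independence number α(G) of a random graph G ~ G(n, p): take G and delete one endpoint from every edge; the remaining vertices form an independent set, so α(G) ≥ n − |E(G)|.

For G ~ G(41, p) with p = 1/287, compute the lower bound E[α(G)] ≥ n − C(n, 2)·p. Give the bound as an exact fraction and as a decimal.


E[|E(G)|] = C(41, 2)·p = 820 · (1/287) = 20/7.
E[α(G)] ≥ n − E[|E(G)|] = 41 − 20/7 = 267/7.
Numerically: ≈ 38.142857.
(This is only a lower bound; the true E[α(G)] may be larger.)

E[α(G)] ≥ 267/7 ≈ 38.142857.


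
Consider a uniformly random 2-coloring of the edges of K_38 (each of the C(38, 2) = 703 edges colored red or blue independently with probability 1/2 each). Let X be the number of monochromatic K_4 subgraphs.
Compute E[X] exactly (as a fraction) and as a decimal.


Let X = Σ_S X_S over the C(38, 4) = 73815 subsets S of size 4, where X_S = 1 if the K_4 on S is monochromatic.
For a fixed S, the K_4 on S has C(4, 2) = 6 edges. P[all 6 edges red] = (1/2)^6, and likewise for blue, so P[monochromatic] = 2·(1/2)^6 = 2^{1 − 6} = 1/32.
By linearity of expectation: E[X] = C(38, 4) · 2^{1 − 6} = 73815 · 1/32 = 73815/32.
Numerically: E[X] ≈ 2306.718750.

E[X] = C(38,4)·2^(1−C(4,2)) = 73815/32 ≈ 2306.718750.


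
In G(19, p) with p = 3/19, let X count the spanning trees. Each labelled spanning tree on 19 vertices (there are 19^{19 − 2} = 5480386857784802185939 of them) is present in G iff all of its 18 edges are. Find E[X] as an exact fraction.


K_19 has 19^{19 − 2} = 5480386857784802185939 labelled spanning trees.
For each such spanning tree H, let X_H = 1 if all 18 edges of H are present in G. Then P[X_H = 1] = p^{18} = (3/19)^{18} = 387420489/104127350297911241532841.
Summing the indicators: E[X] = Σ_H E[X_H] = 5480386857784802185939 · p^{18} = 5480386857784802185939 · 387420489/104127350297911241532841 = 387420489/19.
Numerically: E[X] ≈ 2.04e+07.

E[X] = 5480386857784802185939 · (3/19)^{18} = 387420489/19 ≈ 2.04e+07.


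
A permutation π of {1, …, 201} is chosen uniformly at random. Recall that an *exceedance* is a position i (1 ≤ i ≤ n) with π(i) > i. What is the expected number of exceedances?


Write X = Σ_{i=1}^{201} X_i, where X_i = 1_{π(i) > i}.
For each fixed i, π(i) is uniform over {1, …, 201} (marginal of a uniform permutation), so P[π(i) > i] = (n − i)/n. Summing: Σ_{i=1}^{201} (n − i)/n = (0 + 1 + … + 200)/201 = 201(201 − 1)/(2·201) = (201 − 1)/2.
Hence E[X] = Σ_{i=1}^{201} (201 − i)/201 = 100 ≈ 100.0000.

E[X] = 100 = 100.0000.


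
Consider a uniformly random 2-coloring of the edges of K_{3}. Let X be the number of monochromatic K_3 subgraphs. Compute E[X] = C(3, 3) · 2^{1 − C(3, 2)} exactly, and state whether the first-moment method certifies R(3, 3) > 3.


E[X] = C(3, 3) · 2^{1 − 3} = 1 · 2^{−2} = 1/4.
As a reduced fraction: E[X] = 1/4 ≈ 0.250.
Is E[X] < 1? YES.
Since E[X] < 1, there exists a 2-coloring of K_{3} with no monochromatic K_3; hence R(3, 3) > 3.

E[X] = 1/4 ≈ 0.250; E[X] < 1, so R(3, 3) > 3.


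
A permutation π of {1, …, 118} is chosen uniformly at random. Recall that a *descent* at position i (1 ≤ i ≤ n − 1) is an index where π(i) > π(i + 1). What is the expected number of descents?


Write X = Σ X_I over i = 1, …, 117, with X_I the indicator of one descent.
There are 117 indicators.
For each fixed i, the pair (π(i), π(i+1)) is a uniformly random ordered pair of distinct values from {1, …, 118}; by symmetry P[π(i) > π(i+1)] = 1/2.
By linearity: E[X] = 117 · (1/2) = (118 − 1) · (1/2) = 117/2 ≈ 58.500.

E[X] = 117/2 = 58.500.


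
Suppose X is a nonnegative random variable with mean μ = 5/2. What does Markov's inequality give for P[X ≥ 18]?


μ = E[X] = 5/2, a = 18.
Markov: P[X ≥ 18] ≤ μ/a = (5/2)/18 = 5/36.
Numerically: ≈ 0.139.
(Since a = 18 > μ = 2.500, the bound 5/36 is < 1 and informative.)

P[X ≥ 18] ≤ 5/36 ≈ 0.139.


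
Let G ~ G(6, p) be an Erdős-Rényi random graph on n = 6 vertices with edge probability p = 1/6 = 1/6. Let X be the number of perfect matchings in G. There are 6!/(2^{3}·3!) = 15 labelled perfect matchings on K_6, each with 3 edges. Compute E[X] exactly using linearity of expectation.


K_6 has 6!/(2^{3}·3!) = 15 labelled perfect matchings.
For each such perfect matching H, let X_H = 1 if all 3 edges of H are present in G. Then P[X_H = 1] = p^{3} = (1/6)^{3} = 1/216.
Summing the indicators: E[X] = Σ_H E[X_H] = 15 · p^{3} = 15 · 1/216 = 5/72.
Numerically: E[X] ≈ 0.0694444.

E[X] = 15 · (1/6)^{3} = 5/72 ≈ 0.0694444.


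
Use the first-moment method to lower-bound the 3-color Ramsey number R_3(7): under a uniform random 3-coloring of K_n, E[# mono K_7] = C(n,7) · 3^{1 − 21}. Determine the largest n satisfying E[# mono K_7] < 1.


We need C(n, 7) · 3^{1 − 21} < 1, i.e. C(n, 7) < 3^{21 − 1} = 3486784401.
Check values of n near the boundary:
  n = 77: C(77, 7) = 2404808340; 2404808340 < 3486784401? YES
  n = 78: C(78, 7) = 2641902120; 2641902120 < 3486784401? YES
  n = 79: C(79, 7) = 2898753715; 2898753715 < 3486784401? YES
  n = 80: C(80, 7) = 3176716400; 3176716400 < 3486784401? YES
  n = 81: C(81, 7) = 3477216600; 3477216600 < 3486784401? YES
  n = 82: C(82, 7) = 3801756816; 3801756816 < 3486784401? NO
  n = 83: C(83, 7) = 4151918628; 4151918628 < 3486784401? NO
  n = 84: C(84, 7) = 4529365776; 4529365776 < 3486784401? NO
The largest n with C(n, 7) < 3486784401 is n = 81 (where E[X] = 42928600/43046721 ≈ 0.99726). Hence R_3(7) > 81, i.e. R_3(7) ≥ 82.

Largest n = 81; hence R_3(7) > 81.


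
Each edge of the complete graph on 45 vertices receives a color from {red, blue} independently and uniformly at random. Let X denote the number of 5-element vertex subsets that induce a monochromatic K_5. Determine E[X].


Let X = Σ_S X_S over the C(45, 5) = 1221759 subsets S of size 5, where X_S = 1 if the K_5 on S is monochromatic.
For a fixed S, the K_5 on S has C(5, 2) = 10 edges. P[all 10 edges red] = (1/2)^10, and likewise for blue, so P[monochromatic] = 2·(1/2)^10 = 2^{1 − 10} = 1/512.
By linearity of expectation: E[X] = C(45, 5) · 2^{1 − 10} = 1221759 · 1/512 = 1221759/512.
Numerically: E[X] ≈ 2386.2480.

E[X] = C(45,5)·2^(1−C(5,2)) = 1221759/512 ≈ 2386.2480.


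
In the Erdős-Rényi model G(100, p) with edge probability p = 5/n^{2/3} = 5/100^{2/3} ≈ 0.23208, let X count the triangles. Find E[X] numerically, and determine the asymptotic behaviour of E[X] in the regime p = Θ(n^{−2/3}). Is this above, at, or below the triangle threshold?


Number of potential triangles: C(100, 3) = 161700.
Each occurs with probability p³ ≈ (0.23208)³ ≈ 1.2500000e-02.
By linearity: E[X] = C(100, 3)·p³ ≈ 161700 · 1.2500000e-02 ≈ 2021.25000.
Since α = 2/3 < 1, p = c/n^{2/3} ≫ 1/n is above the triangle threshold p ~ 1/n. Asymptotically E[X] ~ (c³/6)·n^{3(1−α)} = (5³/6)·n^{1} → ∞; triangles are abundant w.h.p.

E[X] ≈ 2021.25000; in regime p = Θ(1/n^{2/3}) E[X] diverges (above the triangle threshold p ~ 1/n).


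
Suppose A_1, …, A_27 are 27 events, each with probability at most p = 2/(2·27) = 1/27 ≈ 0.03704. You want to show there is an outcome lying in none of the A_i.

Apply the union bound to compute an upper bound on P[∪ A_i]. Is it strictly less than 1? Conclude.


Union bound: P[∪_{i=1}^{27} A_i] ≤ Σ_i P[A_i] ≤ 27·p = 27·(1/27) = 1.
Numerically: 1 ≈ 1.00000.
Is 1 < 1? NO.
Since the bound 1 is ≥ 1, the union bound is uninformative here; it does NOT by itself certify existence.

27·p = 1 ≈ 1.00000; existence NOT certified by the union bound.


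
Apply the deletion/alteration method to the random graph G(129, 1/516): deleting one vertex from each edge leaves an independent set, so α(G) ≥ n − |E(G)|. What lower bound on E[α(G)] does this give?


E[|E(G)|] = C(129, 2)·p = 8256 · (1/516) = 16.
E[α(G)] ≥ n − E[|E(G)|] = 129 − 16 = 113.
Numerically: ≈ 113.0000.
(This is only a lower bound; the true E[α(G)] may be larger.)

E[α(G)] ≥ 113 ≈ 113.0000.


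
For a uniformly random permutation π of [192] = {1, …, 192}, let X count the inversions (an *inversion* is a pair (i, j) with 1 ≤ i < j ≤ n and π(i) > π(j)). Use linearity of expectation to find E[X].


Write X = Σ X_I over the C(192, 2) = 18336 pairs i < j, with X_I the indicator of one inversion.
There are 18336 indicators.
For each fixed pair i < j, the values π(i) and π(j) are two distinct elements of {1, …, 192} in uniformly random order; by symmetry P[π(i) > π(j)] = 1/2.
By linearity: E[X] = 18336 · (1/2) = C(192, 2) · (1/2) = 18336/2 = 9168 ≈ 9168.0000.

E[X] = 9168 = 9168.0000.


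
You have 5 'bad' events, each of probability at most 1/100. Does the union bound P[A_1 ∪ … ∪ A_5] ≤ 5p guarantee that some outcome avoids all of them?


Union bound: P[∪_{i=1}^{5} A_i] ≤ Σ_i P[A_i] ≤ 5·p = 5·(1/100) = 1/20.
Numerically: 1/20 ≈ 0.050000.
Is 1/20 < 1? YES.
Since P[∪ A_i] ≤ 1/20 < 1, the complement has P[∩ A_i^c] ≥ 1 − 1/20 = 19/20 > 0, so some outcome avoids every A_i.

5·p = 1/20 ≈ 0.050000; existence CERTIFIED by the union bound.


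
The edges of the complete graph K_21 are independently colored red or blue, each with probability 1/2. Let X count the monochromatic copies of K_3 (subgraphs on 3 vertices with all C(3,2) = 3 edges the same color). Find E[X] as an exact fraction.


Let X = Σ_S X_S over the C(21, 3) = 1330 subsets S of size 3, where X_S = 1 if the K_3 on S is monochromatic.
For a fixed S, the K_3 on S has C(3, 2) = 3 edges. P[all 3 edges red] = (1/2)^3, and likewise for blue, so P[monochromatic] = 2·(1/2)^3 = 2^{1 − 3} = 1/4.
Summing: E[X] = C(21, 3) · 2^{1 − 3} = 1330 · 1/4 = 665/2.
Numerically: E[X] ≈ 332.50000.

E[X] = C(21,3)·2^(1−C(3,2)) = 665/2 ≈ 332.50000.


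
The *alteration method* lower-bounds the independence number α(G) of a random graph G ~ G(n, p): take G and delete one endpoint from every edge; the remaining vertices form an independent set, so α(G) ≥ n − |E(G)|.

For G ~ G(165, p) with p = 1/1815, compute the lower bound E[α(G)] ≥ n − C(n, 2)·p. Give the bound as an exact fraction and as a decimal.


E[|E(G)|] = C(165, 2)·p = 13530 · (1/1815) = 82/11.
E[α(G)] ≥ n − E[|E(G)|] = 165 − 82/11 = 1733/11.
Numerically: ≈ 157.5455.
(This is only a lower bound; the true E[α(G)] may be larger.)

E[α(G)] ≥ 1733/11 ≈ 157.5455.


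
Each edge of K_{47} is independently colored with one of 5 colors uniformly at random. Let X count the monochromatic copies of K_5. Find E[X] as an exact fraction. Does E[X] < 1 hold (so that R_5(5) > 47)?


E[X] = C(47, 5) · 5^{1 − 10} = 1533939 · 5^{−9} = 1533939/1953125.
As a reduced fraction: E[X] = 1533939/1953125 ≈ 0.7854.
Is E[X] < 1? YES.
Since E[X] < 1, there exists a 5-coloring of K_{47} with no monochromatic K_5; hence R_5(5) > 47.

E[X] = 1533939/1953125 ≈ 0.7854; E[X] < 1, so R_5(5) > 47.


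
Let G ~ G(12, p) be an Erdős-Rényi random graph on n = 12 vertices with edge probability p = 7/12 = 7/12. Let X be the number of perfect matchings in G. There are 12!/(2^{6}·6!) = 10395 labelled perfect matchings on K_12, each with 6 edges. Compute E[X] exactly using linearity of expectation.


K_12 has 12!/(2^{6}·6!) = 10395 labelled perfect matchings.
For each such perfect matching H, let X_H = 1 if all 6 edges of H are present in G. Then P[X_H = 1] = p^{6} = (7/12)^{6} = 117649/2985984.
By linearity: E[X] = Σ_H E[X_H] = 10395 · p^{6} = 10395 · 117649/2985984 = 45294865/110592.
Numerically: E[X] ≈ 409.6.

E[X] = 10395 · (7/12)^{6} = 45294865/110592 ≈ 409.6.


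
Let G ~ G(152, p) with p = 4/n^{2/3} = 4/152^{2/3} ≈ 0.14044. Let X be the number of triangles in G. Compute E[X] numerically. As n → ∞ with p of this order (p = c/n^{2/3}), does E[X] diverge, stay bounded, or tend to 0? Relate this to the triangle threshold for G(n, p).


Number of potential triangles: C(152, 3) = 573800.
Each occurs with probability p³ ≈ (0.14044)³ ≈ 2.7700831e-03.
By linearity: E[X] = C(152, 3)·p³ ≈ 573800 · 2.7700831e-03 ≈ 1589.47368.
Since α = 2/3 < 1, p = c/n^{2/3} ≫ 1/n is above the triangle threshold p ~ 1/n. Asymptotically E[X] ~ (c³/6)·n^{3(1−α)} = (4³/6)·n^{1} → ∞; triangles are abundant w.h.p.

E[X] ≈ 1589.47368; in regime p = Θ(1/n^{2/3}) E[X] diverges (above the triangle threshold p ~ 1/n).


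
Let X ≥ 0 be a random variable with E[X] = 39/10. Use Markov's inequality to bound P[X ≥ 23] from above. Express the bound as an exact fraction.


μ = E[X] = 39/10, a = 23.
Markov: P[X ≥ 23] ≤ μ/a = (39/10)/23 = 39/230.
Numerically: ≈ 0.170.
(Since a = 23 > μ = 3.900, the bound 39/230 is < 1 and informative.)

P[X ≥ 23] ≤ 39/230 ≈ 0.170.


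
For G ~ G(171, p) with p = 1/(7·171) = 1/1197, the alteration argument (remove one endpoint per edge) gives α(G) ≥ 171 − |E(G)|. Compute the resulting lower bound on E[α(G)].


E[|E(G)|] = C(171, 2)·p = 14535 · (1/1197) = 85/7.
E[α(G)] ≥ n − E[|E(G)|] = 171 − 85/7 = 1112/7.
Numerically: ≈ 158.857143.
(This is only a lower bound; the true E[α(G)] may be larger.)

E[α(G)] ≥ 1112/7 ≈ 158.857143.


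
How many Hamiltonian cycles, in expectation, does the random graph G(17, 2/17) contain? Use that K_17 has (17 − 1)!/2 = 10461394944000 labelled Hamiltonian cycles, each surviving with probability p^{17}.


K_17 has (17 − 1)!/2 = 10461394944000 labelled Hamiltonian cycles.
For each such Hamiltonian cycle H, let X_H = 1 if all 17 edges of H are present in G. Then P[X_H = 1] = p^{17} = (2/17)^{17} = 131072/827240261886336764177.
By linearity of expectation: E[X] = Σ_H E[X_H] = 10461394944000 · p^{17} = 10461394944000 · 131072/827240261886336764177 = 1371195958099968000/827240261886336764177.
Numerically: E[X] ≈ 0.00165755.

E[X] = 10461394944000 · (2/17)^{17} = 1371195958099968000/827240261886336764177 ≈ 0.00165755.


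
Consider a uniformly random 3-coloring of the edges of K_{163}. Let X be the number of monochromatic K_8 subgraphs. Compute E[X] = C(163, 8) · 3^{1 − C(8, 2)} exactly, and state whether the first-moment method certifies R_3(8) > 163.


E[X] = C(163, 8) · 3^{1 − 28} = 10380216608892 · 3^{−27} = 10380216608892/7625597484987.
As a reduced fraction: E[X] = 128150822332/94143178827 ≈ 1.361.
Is E[X] < 1? NO.
Since E[X] ≥ 1, the first-moment bound is inconclusive at n = 163; it does NOT by itself certify R_3(8) > 163.

E[X] = 128150822332/94143178827 ≈ 1.361; E[X] ≥ 1; first-moment method inconclusive here.


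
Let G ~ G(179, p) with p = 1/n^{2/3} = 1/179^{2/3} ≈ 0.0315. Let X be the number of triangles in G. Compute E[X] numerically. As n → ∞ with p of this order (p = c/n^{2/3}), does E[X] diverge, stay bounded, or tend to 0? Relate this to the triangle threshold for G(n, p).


Number of potential triangles: C(179, 3) = 939929.
Each occurs with probability p³ ≈ (0.0315)³ ≈ 3.12100e-05.
By linearity: E[X] = C(179, 3)·p³ ≈ 939929 · 3.12100e-05 ≈ 29.335.
Since α = 2/3 < 1, p = c/n^{2/3} ≫ 1/n is above the triangle threshold p ~ 1/n. Asymptotically E[X] ~ (c³/6)·n^{3(1−α)} = (1³/6)·n^{1} → ∞; triangles are abundant w.h.p.

E[X] ≈ 29.335; in regime p = Θ(1/n^{2/3}) E[X] diverges (above the triangle threshold p ~ 1/n).


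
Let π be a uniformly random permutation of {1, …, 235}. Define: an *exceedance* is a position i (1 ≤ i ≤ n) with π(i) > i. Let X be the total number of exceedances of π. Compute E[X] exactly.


Write X = Σ_{i=1}^{235} X_i, where X_i = 1_{π(i) > i}.
For each fixed i, π(i) is uniform over {1, …, 235} (marginal of a uniform permutation), so P[π(i) > i] = (n − i)/n. Summing: Σ_{i=1}^{235} (n − i)/n = (0 + 1 + … + 234)/235 = 235(235 − 1)/(2·235) = (235 − 1)/2.
Hence E[X] = Σ_{i=1}^{235} (235 − i)/235 = 117 ≈ 117.0000.

E[X] = 117 = 117.0000.


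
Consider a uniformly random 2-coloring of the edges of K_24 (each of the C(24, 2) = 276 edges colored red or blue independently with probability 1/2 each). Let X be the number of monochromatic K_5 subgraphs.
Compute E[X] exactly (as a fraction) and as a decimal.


Let X = Σ_S X_S over the C(24, 5) = 42504 subsets S of size 5, where X_S = 1 if the K_5 on S is monochromatic.
For a fixed S, the K_5 on S has C(5, 2) = 10 edges. P[all 10 edges red] = (1/2)^10, and likewise for blue, so P[monochromatic] = 2·(1/2)^10 = 2^{1 − 10} = 1/512.
By linearity of expectation: E[X] = C(24, 5) · 2^{1 − 10} = 42504 · 1/512 = 5313/64.
Numerically: E[X] ≈ 83.015625.

E[X] = C(24,5)·2^(1−C(5,2)) = 5313/64 ≈ 83.015625.


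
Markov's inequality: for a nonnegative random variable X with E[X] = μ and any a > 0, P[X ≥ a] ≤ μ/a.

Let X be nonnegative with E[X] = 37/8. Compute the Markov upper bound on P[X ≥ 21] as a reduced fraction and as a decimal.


μ = E[X] = 37/8, a = 21.
Markov: P[X ≥ 21] ≤ μ/a = (37/8)/21 = 37/168.
Numerically: ≈ 0.220.
(Since a = 21 > μ = 4.625, the bound 37/168 is < 1 and informative.)

P[X ≥ 21] ≤ 37/168 ≈ 0.220.


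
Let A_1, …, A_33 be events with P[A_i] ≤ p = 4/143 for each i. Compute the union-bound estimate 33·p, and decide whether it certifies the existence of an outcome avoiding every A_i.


Union bound: P[∪_{i=1}^{33} A_i] ≤ Σ_i P[A_i] ≤ 33·p = 33·(4/143) = 12/13.
Numerically: 12/13 ≈ 0.92308.
Is 12/13 < 1? YES.
Since P[∪ A_i] ≤ 12/13 < 1, the complement has P[∩ A_i^c] ≥ 1 − 12/13 = 1/13 > 0, so some outcome avoids every A_i.

33·p = 12/13 ≈ 0.92308; existence CERTIFIED by the union bound.


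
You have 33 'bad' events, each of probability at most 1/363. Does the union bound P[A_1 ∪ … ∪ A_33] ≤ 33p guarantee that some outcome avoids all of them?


Union bound: P[∪_{i=1}^{33} A_i] ≤ Σ_i P[A_i] ≤ 33·p = 33·(1/363) = 1/11.
Numerically: 1/11 ≈ 0.091.
Is 1/11 < 1? YES.
Since P[∪ A_i] ≤ 1/11 < 1, the complement has P[∩ A_i^c] ≥ 1 − 1/11 = 10/11 > 0, so some outcome avoids every A_i.

33·p = 1/11 ≈ 0.091; existence CERTIFIED by the union bound.


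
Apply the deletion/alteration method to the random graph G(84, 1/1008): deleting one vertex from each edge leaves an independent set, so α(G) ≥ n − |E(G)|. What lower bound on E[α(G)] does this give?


E[|E(G)|] = C(84, 2)·p = 3486 · (1/1008) = 83/24.
E[α(G)] ≥ n − E[|E(G)|] = 84 − 83/24 = 1933/24.
Numerically: ≈ 80.54167.
(This is only a lower bound; the true E[α(G)] may be larger.)

E[α(G)] ≥ 1933/24 ≈ 80.54167.


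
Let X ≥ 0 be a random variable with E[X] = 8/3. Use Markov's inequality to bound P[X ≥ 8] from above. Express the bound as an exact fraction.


μ = E[X] = 8/3, a = 8.
Markov: P[X ≥ 8] ≤ μ/a = (8/3)/8 = 1/3.
Numerically: ≈ 0.333333.
(Since a = 8 > μ = 2.666667, the bound 1/3 is < 1 and informative.)

P[X ≥ 8] ≤ 1/3 ≈ 0.333333.


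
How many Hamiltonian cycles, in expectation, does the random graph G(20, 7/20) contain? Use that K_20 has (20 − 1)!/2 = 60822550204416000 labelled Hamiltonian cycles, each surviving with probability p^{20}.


K_20 has (20 − 1)!/2 = 60822550204416000 labelled Hamiltonian cycles.
For each such Hamiltonian cycle H, let X_H = 1 if all 20 edges of H are present in G. Then P[X_H = 1] = p^{20} = (7/20)^{20} = 79792266297612001/104857600000000000000000000.
By linearity of expectation: E[X] = Σ_H E[X_H] = 60822550204416000 · p^{20} = 60822550204416000 · 79792266297612001/104857600000000000000000000 = 1184855742873690605203907421/25600000000000000000.
Numerically: E[X] ≈ 4.6283e+07.

E[X] = 60822550204416000 · (7/20)^{20} = 1184855742873690605203907421/25600000000000000000 ≈ 4.6283e+07.


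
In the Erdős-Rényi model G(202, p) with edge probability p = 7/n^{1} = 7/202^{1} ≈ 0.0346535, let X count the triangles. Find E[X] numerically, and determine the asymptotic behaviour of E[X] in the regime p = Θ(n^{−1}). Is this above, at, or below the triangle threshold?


Number of potential triangles: C(202, 3) = 1353400.
Each occurs with probability p³ ≈ (0.0346535)³ ≈ 4.16140526e-05.
By linearity: E[X] = C(202, 3)·p³ ≈ 1353400 · 4.16140526e-05 ≈ 56.320459.
Here α = 1, so p = 7/n is exactly at the triangle threshold p ~ 1/n. Asymptotically E[X] → c³/6 = 7³/6 = 343/6 ≈ 57.166667, a bounded constant. In this regime the triangle count is asymptotically Poisson(c³/6).

E[X] ≈ 56.320459; in regime p = Θ(1/n^{1}) E[X] stays bounded (at the triangle threshold p ~ 1/n).


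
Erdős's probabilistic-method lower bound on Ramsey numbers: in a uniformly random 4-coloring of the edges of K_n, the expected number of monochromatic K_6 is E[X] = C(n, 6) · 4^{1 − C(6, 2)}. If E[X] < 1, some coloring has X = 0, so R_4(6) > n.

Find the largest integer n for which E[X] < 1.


We need C(n, 6) · 4^{1 − 15} < 1, i.e. C(n, 6) < 4^{15 − 1} = 268435456.
Check values of n near the boundary:
  n = 77: C(77, 6) = 237093780; 237093780 < 268435456? YES
  n = 78: C(78, 6) = 256851595; 256851595 < 268435456? YES
  n = 79: C(79, 6) = 277962685; 277962685 < 268435456? NO
  n = 80: C(80, 6) = 300500200; 300500200 < 268435456? NO
The largest n with C(n, 6) < 268435456 is n = 78 (where E[X] = 256851595/268435456 ≈ 0.957). Hence R_4(6) > 78, i.e. R_4(6) ≥ 79.

Largest n = 78; hence R_4(6) > 78.


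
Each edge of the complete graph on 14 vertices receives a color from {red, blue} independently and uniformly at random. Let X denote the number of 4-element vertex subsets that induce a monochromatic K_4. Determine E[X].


Let X = Σ_S X_S over the C(14, 4) = 1001 subsets S of size 4, where X_S = 1 if the K_4 on S is monochromatic.
For a fixed S, the K_4 on S has C(4, 2) = 6 edges. P[all 6 edges red] = (1/2)^6, and likewise for blue, so P[monochromatic] = 2·(1/2)^6 = 2^{1 − 6} = 1/32.
By linearity: E[X] = C(14, 4) · 2^{1 − 6} = 1001 · 1/32 = 1001/32.
Numerically: E[X] ≈ 31.2812.

E[X] = C(14,4)·2^(1−C(4,2)) = 1001/32 ≈ 31.2812.


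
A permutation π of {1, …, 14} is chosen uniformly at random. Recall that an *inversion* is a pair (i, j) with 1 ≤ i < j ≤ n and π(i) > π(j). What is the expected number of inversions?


Write X = Σ X_I over the C(14, 2) = 91 pairs i < j, with X_I the indicator of one inversion.
There are 91 indicators.
For each fixed pair i < j, the values π(i) and π(j) are two distinct elements of {1, …, 14} in uniformly random order; by symmetry P[π(i) > π(j)] = 1/2.
By linearity: E[X] = 91 · (1/2) = C(14, 2) · (1/2) = 91/2 = 91/2 ≈ 45.50000.

E[X] = 91/2 = 45.50000.
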